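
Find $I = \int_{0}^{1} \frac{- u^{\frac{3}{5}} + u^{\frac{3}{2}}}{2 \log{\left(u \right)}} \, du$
$\log{\left(\frac{5}{4} \right)}$

Replace the exponent $\frac{3}{2}$ by a parameter $a$: let $I(a) = \int_{0}^{1} \frac{- u^{\frac{3}{5}} + u^{a}}{2 \log{\left(u \right)}} \, du$.

Since $\dfrac{\partial}{\partial a}\,u^{a} = u^{a} \ln u$, the $\ln u$ in the denominator cancels and
$$\frac{dI}{da} = \int_{0}^{1} \frac{1}{2} u^{a} \, du = \frac{1}{2} \left[\frac{u^{a+1}}{a+1}\right]_0^1 = \frac{1}{2 \left(a + 1\right)}.$$

Integrating with respect to $a$ gives $I(a) = \log{\left(\frac{\sqrt{10} \sqrt{a + 1}}{4} \right)} + C$.

At $a = \frac{3}{5}$ the integrand is identically $0$, so $I(\frac{3}{5}) = 0$. The closed form gives $0$, hence $C = 0$.

Setting $a = \frac{3}{2}$:
$$I = \log{\left(\frac{5}{4} \right)}.$$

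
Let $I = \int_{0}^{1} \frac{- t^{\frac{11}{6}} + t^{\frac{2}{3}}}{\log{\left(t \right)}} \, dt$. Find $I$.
$\log{\left(\frac{10}{17} \right)}$

Replace the exponent $\frac{2}{3}$ by a parameter $a$: let $I(a) = \int_{0}^{1} \frac{- t^{\frac{11}{6}} + t^{a}}{\log{\left(t \right)}} \, dt$.

Since $\dfrac{\partial}{\partial a}\,t^{a} = t^{a} \ln t$, the $\ln t$ in the denominator cancels and
$$\frac{dI}{da} = \int_{0}^{1} t^{a} \, dt = \left[\frac{t^{a+1}}{a+1}\right]_0^1 = \frac{1}{a + 1}.$$

Integrating with respect to $a$ gives $I(a) = \log{\left(\frac{6 a}{17} + \frac{6}{17} \right)} + C$.

At $a = \frac{11}{6}$ the integrand is identically $0$, so $I(\frac{11}{6}) = 0$. The closed form gives $0$, hence $C = 0$.

Setting $a = \frac{2}{3}$:
$$I = \log{\left(\frac{10}{17} \right)}.$$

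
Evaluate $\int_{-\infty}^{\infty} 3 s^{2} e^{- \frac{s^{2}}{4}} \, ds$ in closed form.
$12 \sqrt{\pi}$

Consider the simpler parametrised integral
$$J(a) = \int_{-\infty}^{\infty} 3 e^{- a s^{2}} \, ds = \frac{3 \sqrt{\pi}}{\sqrt{a}}.$$

Differentiating under the integral sign brings down a factor of $(-s^2)$:
$$\frac{dJ}{da} = \int_{-\infty}^{\infty} - 3 s^{2} e^{- a s^{2}} \, ds = - \frac{3 \sqrt{\pi}}{2 a^{\frac{3}{2}}}.$$

The integral on the left is $-I$, so $I = \frac{3 \sqrt{\pi}}{2 a^{\frac{3}{2}}}$.

Setting $a = \frac{1}{4}$:
$$I = 12 \sqrt{\pi}.$$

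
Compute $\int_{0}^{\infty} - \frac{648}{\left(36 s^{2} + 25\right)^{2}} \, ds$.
$- \frac{27 \pi}{125}$

Start from the standard arctangent integral
$$J(a) = \int_{0}^{\infty} - \frac{1}{2 \left(a^{2} + s^{2}\right)} \, ds = - \frac{\pi}{4 a}.$$

Differentiating under the integral sign with respect to $a$,
$$\frac{dJ}{da} = \int_{0}^{\infty} \frac{a}{\left(a^{2} + s^{2}\right)^{2}} \, ds = \frac{\pi}{4 a^{2}},$$
so $\int_{0}^{\infty} - \frac{1}{2 \left(a^{2} + s^{2}\right)^{2}} \, ds = - \frac{\pi}{8 a^{3}}$.

Setting $a = \frac{5}{6}$:
$$I = - \frac{27 \pi}{125}.$$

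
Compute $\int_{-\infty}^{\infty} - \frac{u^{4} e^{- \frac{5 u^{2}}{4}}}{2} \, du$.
$- \frac{12 \sqrt{5} \sqrt{\pi}}{125}$

Begin with the known integral
$$J(a) = \int_{-\infty}^{\infty} - \frac{e^{- a u^{2}}}{2} \, du = - \frac{\sqrt{\pi}}{2 \sqrt{a}}.$$

Differentiating under the integral sign brings down a factor of $(-u^2)$:
$$\frac{dJ}{da} = \int_{-\infty}^{\infty} \frac{u^{2} e^{- a u^{2}}}{2} \, du = \frac{\sqrt{\pi}}{4 a^{\frac{3}{2}}}.$$

Repeating twice in total — each differentiation brings down another $(-u^2)$ — gives
$$\frac{d^{2}J}{da^{2}} = \int_{-\infty}^{\infty} - \frac{u^{4} e^{- a u^{2}}}{2} \, du = - \frac{3 \sqrt{\pi}}{8 a^{\frac{5}{2}}},$$
and the integrand here is exactly the target integrand, so $I = - \frac{3 \sqrt{\pi}}{8 a^{\frac{5}{2}}}$.

Setting $a = \frac{5}{4}$:
$$I = - \frac{12 \sqrt{5} \sqrt{\pi}}{125}.$$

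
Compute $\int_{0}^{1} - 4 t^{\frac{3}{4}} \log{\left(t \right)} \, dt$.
$\frac{64}{49}$

Begin with the known integral
$$J(a) = \int_{0}^{1} - 4 t^{a} \, dt = - \frac{4}{a + 1}.$$

Differentiating under the integral sign brings down a factor of $\ln t$:
$$\frac{dJ}{da} = \int_{0}^{1} - 4 t^{a} \log{\left(t \right)} \, dt = \frac{4}{\left(a + 1\right)^{2}}.$$

The integral on the left is $I$, so $I = \frac{4}{\left(a + 1\right)^{2}}$.

Setting $a = \frac{3}{4}$:
$$I = \frac{64}{49}.$$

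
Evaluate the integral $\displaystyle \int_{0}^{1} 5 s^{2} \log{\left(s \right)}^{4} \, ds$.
$\frac{40}{81}$

Start from the elementary integral
$$J(a) = \int_{0}^{1} 5 s^{a} \, ds = \frac{5}{a + 1}.$$

Differentiating under the integral sign brings down a factor of $\ln s$:
$$\frac{dJ}{da} = \int_{0}^{1} 5 s^{a} \log{\left(s \right)} \, ds = - \frac{5}{\left(a + 1\right)^{2}}.$$

Repeating $4$ times in total — each differentiation brings down another $\ln s$ — gives
$$\frac{d^{4}J}{da^{4}} = \int_{0}^{1} 5 s^{a} \log{\left(s \right)}^{4} \, ds = \frac{120}{\left(a + 1\right)^{5}},$$
and the integrand here is exactly the target integrand, so $I = \frac{120}{\left(a + 1\right)^{5}}$.

Setting $a = 2$:
$$I = \frac{40}{81}.$$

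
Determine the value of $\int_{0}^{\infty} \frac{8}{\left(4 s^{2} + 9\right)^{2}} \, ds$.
$\frac{\pi}{27}$

Start from the standard arctangent integral
$$J(a) = \int_{0}^{\infty} \frac{1}{2 \left(a^{2} + s^{2}\right)} \, ds = \frac{\pi}{4 a}.$$

Differentiating under the integral sign with respect to $a$,
$$\frac{dJ}{da} = \int_{0}^{\infty} - \frac{a}{\left(a^{2} + s^{2}\right)^{2}} \, ds = - \frac{\pi}{4 a^{2}},$$
so $\int_{0}^{\infty} \frac{1}{2 \left(a^{2} + s^{2}\right)^{2}} \, ds = \frac{\pi}{8 a^{3}}$.

Setting $a = \frac{3}{2}$:
$$I = \frac{\pi}{27}.$$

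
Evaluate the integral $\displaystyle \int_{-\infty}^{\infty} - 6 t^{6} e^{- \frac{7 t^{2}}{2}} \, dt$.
$- \frac{90 \sqrt{14} \sqrt{\pi}}{2401}$

Consider the simpler parametrised integral
$$J(a) = \int_{-\infty}^{\infty} - 6 e^{- a t^{2}} \, dt = - \frac{6 \sqrt{\pi}}{\sqrt{a}}.$$

Differentiating under the integral sign brings down a factor of $(-t^2)$:
$$\frac{dJ}{da} = \int_{-\infty}^{\infty} 6 t^{2} e^{- a t^{2}} \, dt = \frac{3 \sqrt{\pi}}{a^{\frac{3}{2}}}.$$

Repeating $3$ times in total — each differentiation brings down another $(-t^2)$ — gives
$$\frac{d^{3}J}{da^{3}} = \int_{-\infty}^{\infty} 6 t^{6} e^{- a t^{2}} \, dt = \frac{45 \sqrt{\pi}}{4 a^{\frac{7}{2}}},$$
and the integrand here is $(-1)^{3}$ times the target integrand, so $I = (-1)^{3}\,\frac{d^{3}J}{da^{3}} = - \frac{45 \sqrt{\pi}}{4 a^{\frac{7}{2}}}$.

Setting $a = \frac{7}{2}$:
$$I = - \frac{90 \sqrt{14} \sqrt{\pi}}{2401}.$$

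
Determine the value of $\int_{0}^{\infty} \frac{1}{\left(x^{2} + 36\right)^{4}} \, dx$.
$\frac{5 \pi}{8957952}$

Begin with the known result
$$J(a) = \int_{0}^{\infty} \frac{1}{a^{2} + x^{2}} \, dx = \frac{\pi}{2 a}.$$

Differentiating under the integral sign with respect to $a$,
$$\frac{dJ}{da} = \int_{0}^{\infty} - \frac{2 a}{\left(a^{2} + x^{2}\right)^{2}} \, dx = - \frac{\pi}{2 a^{2}},$$
so $\int_{0}^{\infty} \frac{1}{\left(a^{2} + x^{2}\right)^{2}} \, dx = \frac{\pi}{4 a^{3}}$.

Repeating — each differentiation of $1/(x^2+a^2)^j$ produces $-2ja/(x^2+a^2)^{j+1}$ — and dividing through by $-2ja$ at each step yields, after $3$ differentiations in total,
$$\int_{0}^{\infty} \frac{1}{\left(a^{2} + x^{2}\right)^{4}} \, dx = \frac{5 \pi}{32 a^{7}}.$$

Setting $a = 6$:
$$I = \frac{5 \pi}{8957952}.$$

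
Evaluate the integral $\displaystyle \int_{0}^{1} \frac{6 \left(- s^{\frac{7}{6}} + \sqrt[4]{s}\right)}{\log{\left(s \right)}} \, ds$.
$- \log{\left(\frac{308915776}{11390625} \right)}$

Introduce a parameter $a$ in the exponent: let $I(a) = \int_{0}^{1} \frac{6 \left(\sqrt[4]{s} - s^{a}\right)}{\log{\left(s \right)}} \, ds$.

Since $\dfrac{\partial}{\partial a}\,s^{a} = s^{a} \ln s$, the $\ln s$ in the denominator cancels and
$$\frac{dI}{da} = \int_{0}^{1} -6 s^{a} \, ds = -6 \left[\frac{s^{a+1}}{a+1}\right]_0^1 = - \frac{6}{a + 1}.$$

Integrating with respect to $a$ gives $I(a) = - \log{\left(\frac{4096 \left(a + 1\right)^{6}}{15625} \right)} + C$.

At $a = \frac{1}{4}$ the integrand is identically $0$, so $I(\frac{1}{4}) = 0$. The closed form gives $0$, hence $C = 0$.

Setting $a = \frac{7}{6}$:
$$I = - \log{\left(\frac{308915776}{11390625} \right)}.$$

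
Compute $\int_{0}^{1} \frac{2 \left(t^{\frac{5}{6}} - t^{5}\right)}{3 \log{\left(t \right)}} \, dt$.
$\log{\left(\frac{66^{\frac{2}{3}}}{36} \right)}$

Replace the exponent $\frac{5}{6}$ by a parameter $a$: let $I(a) = \int_{0}^{1} \frac{2 \left(- t^{5} + t^{a}\right)}{3 \log{\left(t \right)}} \, dt$.

Since $\dfrac{\partial}{\partial a}\,t^{a} = t^{a} \ln t$, the $\ln t$ in the denominator cancels and
$$\frac{dI}{da} = \int_{0}^{1} \frac{2}{3} t^{a} \, dt = \frac{2}{3} \left[\frac{t^{a+1}}{a+1}\right]_0^1 = \frac{2}{3 \left(a + 1\right)}.$$

Integrating with respect to $a$ gives $I(a) = \frac{2 \log{\left(a + 1 \right)}}{3} - \frac{2 \log{\left(6 \right)}}{3} + C$.

At $a = 5$ the integrand is identically $0$, so $I(5) = 0$. The closed form gives $0$, hence $C = 0$.

Setting $a = \frac{5}{6}$:
$$I = \log{\left(\frac{66^{\frac{2}{3}}}{36} \right)}.$$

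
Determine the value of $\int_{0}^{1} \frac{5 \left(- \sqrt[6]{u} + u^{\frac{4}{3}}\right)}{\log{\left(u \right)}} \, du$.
$\log{\left(32 \right)}$

Consider the one-parameter family: let $I(a) = \int_{0}^{1} \frac{5 \left(- \sqrt[6]{u} + u^{a}\right)}{\log{\left(u \right)}} \, du$.

Since $\dfrac{\partial}{\partial a}\,u^{a} = u^{a} \ln u$, the $\ln u$ in the denominator cancels and
$$\frac{dI}{da} = \int_{0}^{1} 5 u^{a} \, du = 5 \left[\frac{u^{a+1}}{a+1}\right]_0^1 = \frac{5}{a + 1}.$$

Integrating with respect to $a$ gives $I(a) = \log{\left(\frac{7776 \left(a + 1\right)^{5}}{16807} \right)} + C$.

At $a = \frac{1}{6}$ the integrand is identically $0$, so $I(\frac{1}{6}) = 0$. The closed form gives $0$, hence $C = 0$.

Setting $a = \frac{4}{3}$:
$$I = \log{\left(32 \right)}.$$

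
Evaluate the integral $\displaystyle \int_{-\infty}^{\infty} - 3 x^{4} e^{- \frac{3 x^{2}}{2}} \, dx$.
$- \frac{\sqrt{6} \sqrt{\pi}}{3}$

Start from the elementary integral
$$J(a) = \int_{-\infty}^{\infty} - 3 e^{- a x^{2}} \, dx = - \frac{3 \sqrt{\pi}}{\sqrt{a}}.$$

Differentiating under the integral sign brings down a factor of $(-x^2)$:
$$\frac{dJ}{da} = \int_{-\infty}^{\infty} 3 x^{2} e^{- a x^{2}} \, dx = \frac{3 \sqrt{\pi}}{2 a^{\frac{3}{2}}}.$$

Repeating twice in total — each differentiation brings down another $(-x^2)$ — gives
$$\frac{d^{2}J}{da^{2}} = \int_{-\infty}^{\infty} - 3 x^{4} e^{- a x^{2}} \, dx = - \frac{9 \sqrt{\pi}}{4 a^{\frac{5}{2}}},$$
and the integrand here is exactly the target integrand, so $I = - \frac{9 \sqrt{\pi}}{4 a^{\frac{5}{2}}}$.

Setting $a = \frac{3}{2}$:
$$I = - \frac{\sqrt{6} \sqrt{\pi}}{3}.$$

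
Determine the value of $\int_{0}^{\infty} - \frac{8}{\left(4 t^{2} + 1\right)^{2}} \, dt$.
$- \pi$

Begin with the known result
$$J(a) = \int_{0}^{\infty} - \frac{1}{2 \left(a^{2} + t^{2}\right)} \, dt = - \frac{\pi}{4 a}.$$

Differentiating under the integral sign with respect to $a$,
$$\frac{dJ}{da} = \int_{0}^{\infty} \frac{a}{\left(a^{2} + t^{2}\right)^{2}} \, dt = \frac{\pi}{4 a^{2}},$$
so $\int_{0}^{\infty} - \frac{1}{2 \left(a^{2} + t^{2}\right)^{2}} \, dt = - \frac{\pi}{8 a^{3}}$.

Setting $a = \frac{1}{2}$:
$$I = - \pi.$$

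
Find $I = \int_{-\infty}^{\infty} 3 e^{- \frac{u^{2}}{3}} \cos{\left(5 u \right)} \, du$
$\frac{3 \sqrt{3} \sqrt{\pi}}{e^{\frac{75}{4}}}$

Let $b$ denote the cosine frequency and define $I(b) = \int_{-\infty}^{\infty} 3 e^{- \frac{u^{2}}{3}} \cos{\left(b u \right)} \, du$.

Differentiating under the integral sign,
$$I'(b) = \int_{-\infty}^{\infty} - 3 u e^{- \frac{u^{2}}{3}} \sin{\left(b u \right)} \, du.$$

Integrate $\int_{-\infty}^{\infty} u \sin(b u)\, e^{- \frac{u^{2}}{3}}\, du$ by parts with $w = \sin(b u)$ and $dv = u\, e^{- \frac{u^{2}}{3}}\, du$, giving $v = - \frac{3 e^{- \frac{u^{2}}{3}}}{2}$. The boundary term vanishes and
$$\int_{-\infty}^{\infty} u \sin(b u)\, e^{- \frac{u^{2}}{3}}\, du = \frac{3 b}{2} \int_{-\infty}^{\infty} \cos(b u)\, e^{- \frac{u^{2}}{3}}\, du,$$
so $I'(b) = - \frac{3 b}{2}\, I(b)$.

This is a separable first-order ODE; solving with the initial condition $I(0) = \int_{-\infty}^{\infty} 3 e^{- \frac{u^{2}}{3}}\,du = 3 \sqrt{3} \sqrt{\pi}$ gives
$$I(b) = 3 \sqrt{3} \sqrt{\pi} e^{- \frac{3 b^{2}}{4}}.$$

Setting $b = 5$:
$$I = \frac{3 \sqrt{3} \sqrt{\pi}}{e^{\frac{75}{4}}}.$$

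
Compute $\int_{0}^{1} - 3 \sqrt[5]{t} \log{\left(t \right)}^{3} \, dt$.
$\frac{625}{72}$

Consider the simpler parametrised integral
$$J(a) = \int_{0}^{1} - 3 t^{a} \, dt = - \frac{3}{a + 1}.$$

Differentiating under the integral sign brings down a factor of $\ln t$:
$$\frac{dJ}{da} = \int_{0}^{1} - 3 t^{a} \log{\left(t \right)} \, dt = \frac{3}{\left(a + 1\right)^{2}}.$$

Repeating $3$ times in total — each differentiation brings down another $\ln t$ — gives
$$\frac{d^{3}J}{da^{3}} = \int_{0}^{1} - 3 t^{a} \log{\left(t \right)}^{3} \, dt = \frac{18}{\left(a + 1\right)^{4}},$$
and the integrand here is exactly the target integrand, so $I = \frac{18}{\left(a + 1\right)^{4}}$.

Setting $a = \frac{1}{5}$:
$$I = \frac{625}{72}.$$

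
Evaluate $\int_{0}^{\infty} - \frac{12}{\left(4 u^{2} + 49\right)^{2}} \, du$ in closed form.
$- \frac{3 \pi}{686}$

Begin with the known result
$$J(a) = \int_{0}^{\infty} - \frac{3}{4 \left(a^{2} + u^{2}\right)} \, du = - \frac{3 \pi}{8 a}.$$

Differentiating under the integral sign with respect to $a$,
$$\frac{dJ}{da} = \int_{0}^{\infty} \frac{3 a}{2 \left(a^{2} + u^{2}\right)^{2}} \, du = \frac{3 \pi}{8 a^{2}},$$
so $\int_{0}^{\infty} - \frac{3}{4 \left(a^{2} + u^{2}\right)^{2}} \, du = - \frac{3 \pi}{16 a^{3}}$.

Setting $a = \frac{7}{2}$:
$$I = - \frac{3 \pi}{686}.$$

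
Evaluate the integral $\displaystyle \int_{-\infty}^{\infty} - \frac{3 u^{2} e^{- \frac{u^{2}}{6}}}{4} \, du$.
$- \frac{9 \sqrt{6} \sqrt{\pi}}{4}$

Consider the simpler parametrised integral
$$J(a) = \int_{-\infty}^{\infty} - \frac{3 e^{- a u^{2}}}{4} \, du = - \frac{3 \sqrt{\pi}}{4 \sqrt{a}}.$$

Differentiating under the integral sign brings down a factor of $(-u^2)$:
$$\frac{dJ}{da} = \int_{-\infty}^{\infty} \frac{3 u^{2} e^{- a u^{2}}}{4} \, du = \frac{3 \sqrt{\pi}}{8 a^{\frac{3}{2}}}.$$

The integral on the left is $-I$, so $I = - \frac{3 \sqrt{\pi}}{8 a^{\frac{3}{2}}}$.

Setting $a = \frac{1}{6}$:
$$I = - \frac{9 \sqrt{6} \sqrt{\pi}}{4}.$$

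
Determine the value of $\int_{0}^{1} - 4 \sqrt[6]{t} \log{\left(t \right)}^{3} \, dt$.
$\frac{31104}{2401}$

Begin with the known integral
$$J(a) = \int_{0}^{1} - 4 t^{a} \, dt = - \frac{4}{a + 1}.$$

Differentiating under the integral sign brings down a factor of $\ln t$:
$$\frac{dJ}{da} = \int_{0}^{1} - 4 t^{a} \log{\left(t \right)} \, dt = \frac{4}{\left(a + 1\right)^{2}}.$$

Repeating $3$ times in total — each differentiation brings down another $\ln t$ — gives
$$\frac{d^{3}J}{da^{3}} = \int_{0}^{1} - 4 t^{a} \log{\left(t \right)}^{3} \, dt = \frac{24}{\left(a + 1\right)^{4}},$$
and the integrand here is exactly the target integrand, so $I = \frac{24}{\left(a + 1\right)^{4}}$.

Setting $a = \frac{1}{6}$:
$$I = \frac{31104}{2401}.$$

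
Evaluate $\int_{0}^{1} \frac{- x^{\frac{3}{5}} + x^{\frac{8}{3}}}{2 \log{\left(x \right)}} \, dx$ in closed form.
$\log{\left(\frac{\sqrt{330}}{12} \right)}$

Replace the exponent $\frac{3}{5}$ by a parameter $a$: let $I(a) = \int_{0}^{1} \frac{x^{\frac{8}{3}} - x^{a}}{2 \log{\left(x \right)}} \, dx$.

Since $\dfrac{\partial}{\partial a}\,x^{a} = x^{a} \ln x$, the $\ln x$ in the denominator cancels and
$$\frac{dI}{da} = \int_{0}^{1} - \frac{1}{2} x^{a} \, dx = - \frac{1}{2} \left[\frac{x^{a+1}}{a+1}\right]_0^1 = - \frac{1}{2 a + 2}.$$

Integrating with respect to $a$ gives $I(a) = - \frac{\log{\left(a + 1 \right)}}{2} - \frac{\log{\left(3 \right)}}{2} + \frac{\log{\left(11 \right)}}{2} + C$.

At $a = \frac{8}{3}$ the integrand is identically $0$, so $I(\frac{8}{3}) = 0$. The closed form gives $0$, hence $C = 0$.

Setting $a = \frac{3}{5}$:
$$I = \log{\left(\frac{\sqrt{330}}{12} \right)}.$$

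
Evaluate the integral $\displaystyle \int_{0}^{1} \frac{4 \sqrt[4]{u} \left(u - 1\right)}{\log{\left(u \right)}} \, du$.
$- \log{\left(\frac{625}{6561} \right)}$

Consider the one-parameter family: let $I(a) = \int_{0}^{1} \frac{4 \left(u^{\frac{5}{4}} - u^{a}\right)}{\log{\left(u \right)}} \, du$.

Since $\dfrac{\partial}{\partial a}\,u^{a} = u^{a} \ln u$, the $\ln u$ in the denominator cancels and
$$\frac{dI}{da} = \int_{0}^{1} -4 u^{a} \, du = -4 \left[\frac{u^{a+1}}{a+1}\right]_0^1 = - \frac{4}{a + 1}.$$

Integrating with respect to $a$ gives $I(a) = - \log{\left(\frac{256 \left(a + 1\right)^{4}}{6561} \right)} + C$.

At $a = \frac{5}{4}$ the integrand is identically $0$, so $I(\frac{5}{4}) = 0$. The closed form gives $0$, hence $C = 0$.

Setting $a = \frac{1}{4}$:
$$I = - \log{\left(\frac{625}{6561} \right)}.$$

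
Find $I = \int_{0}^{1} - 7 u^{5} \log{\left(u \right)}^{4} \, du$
$- \frac{7}{324}$

Begin with the known integral
$$J(a) = \int_{0}^{1} - 7 u^{a} \, du = - \frac{7}{a + 1}.$$

Differentiating under the integral sign brings down a factor of $\ln u$:
$$\frac{dJ}{da} = \int_{0}^{1} - 7 u^{a} \log{\left(u \right)} \, du = \frac{7}{\left(a + 1\right)^{2}}.$$

Repeating $4$ times in total — each differentiation brings down another $\ln u$ — gives
$$\frac{d^{4}J}{da^{4}} = \int_{0}^{1} - 7 u^{a} \log{\left(u \right)}^{4} \, du = - \frac{168}{\left(a + 1\right)^{5}},$$
and the integrand here is exactly the target integrand, so $I = - \frac{168}{\left(a + 1\right)^{5}}$.

Setting $a = 5$:
$$I = - \frac{7}{324}.$$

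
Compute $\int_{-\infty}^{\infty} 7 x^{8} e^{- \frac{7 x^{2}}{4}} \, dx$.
$\frac{480 \sqrt{7} \sqrt{\pi}}{343}$

Consider the simpler parametrised integral
$$J(a) = \int_{-\infty}^{\infty} 7 e^{- a x^{2}} \, dx = \frac{7 \sqrt{\pi}}{\sqrt{a}}.$$

Differentiating under the integral sign brings down a factor of $(-x^2)$:
$$\frac{dJ}{da} = \int_{-\infty}^{\infty} - 7 x^{2} e^{- a x^{2}} \, dx = - \frac{7 \sqrt{\pi}}{2 a^{\frac{3}{2}}}.$$

Repeating $4$ times in total — each differentiation brings down another $(-x^2)$ — gives
$$\frac{d^{4}J}{da^{4}} = \int_{-\infty}^{\infty} 7 x^{8} e^{- a x^{2}} \, dx = \frac{735 \sqrt{\pi}}{16 a^{\frac{9}{2}}},$$
and the integrand here is exactly the target integrand, so $I = \frac{735 \sqrt{\pi}}{16 a^{\frac{9}{2}}}$.

Setting $a = \frac{7}{4}$:
$$I = \frac{480 \sqrt{7} \sqrt{\pi}}{343}.$$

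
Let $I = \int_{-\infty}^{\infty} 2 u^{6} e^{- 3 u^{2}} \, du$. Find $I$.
$\frac{5 \sqrt{3} \sqrt{\pi}}{108}$

Consider the simpler parametrised integral
$$J(a) = \int_{-\infty}^{\infty} 2 e^{- a u^{2}} \, du = \frac{2 \sqrt{\pi}}{\sqrt{a}}.$$

Differentiating under the integral sign brings down a factor of $(-u^2)$:
$$\frac{dJ}{da} = \int_{-\infty}^{\infty} - 2 u^{2} e^{- a u^{2}} \, du = - \frac{\sqrt{\pi}}{a^{\frac{3}{2}}}.$$

Repeating $3$ times in total — each differentiation brings down another $(-u^2)$ — gives
$$\frac{d^{3}J}{da^{3}} = \int_{-\infty}^{\infty} - 2 u^{6} e^{- a u^{2}} \, du = - \frac{15 \sqrt{\pi}}{4 a^{\frac{7}{2}}},$$
and the integrand here is $(-1)^{3}$ times the target integrand, so $I = (-1)^{3}\,\frac{d^{3}J}{da^{3}} = \frac{15 \sqrt{\pi}}{4 a^{\frac{7}{2}}}$.

Setting $a = 3$:
$$I = \frac{5 \sqrt{3} \sqrt{\pi}}{108}.$$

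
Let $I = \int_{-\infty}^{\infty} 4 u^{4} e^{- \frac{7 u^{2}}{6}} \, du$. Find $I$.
$\frac{108 \sqrt{42} \sqrt{\pi}}{343}$

Start from the elementary integral
$$J(a) = \int_{-\infty}^{\infty} 4 e^{- a u^{2}} \, du = \frac{4 \sqrt{\pi}}{\sqrt{a}}.$$

Differentiating under the integral sign brings down a factor of $(-u^2)$:
$$\frac{dJ}{da} = \int_{-\infty}^{\infty} - 4 u^{2} e^{- a u^{2}} \, du = - \frac{2 \sqrt{\pi}}{a^{\frac{3}{2}}}.$$

Repeating twice in total — each differentiation brings down another $(-u^2)$ — gives
$$\frac{d^{2}J}{da^{2}} = \int_{-\infty}^{\infty} 4 u^{4} e^{- a u^{2}} \, du = \frac{3 \sqrt{\pi}}{a^{\frac{5}{2}}},$$
and the integrand here is exactly the target integrand, so $I = \frac{3 \sqrt{\pi}}{a^{\frac{5}{2}}}$.

Setting $a = \frac{7}{6}$:
$$I = \frac{108 \sqrt{42} \sqrt{\pi}}{343}.$$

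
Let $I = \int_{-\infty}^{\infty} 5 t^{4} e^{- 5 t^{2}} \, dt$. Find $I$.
$\frac{3 \sqrt{5} \sqrt{\pi}}{100}$

Consider the simpler parametrised integral
$$J(a) = \int_{-\infty}^{\infty} 5 e^{- a t^{2}} \, dt = \frac{5 \sqrt{\pi}}{\sqrt{a}}.$$

Differentiating under the integral sign brings down a factor of $(-t^2)$:
$$\frac{dJ}{da} = \int_{-\infty}^{\infty} - 5 t^{2} e^{- a t^{2}} \, dt = - \frac{5 \sqrt{\pi}}{2 a^{\frac{3}{2}}}.$$

Repeating twice in total — each differentiation brings down another $(-t^2)$ — gives
$$\frac{d^{2}J}{da^{2}} = \int_{-\infty}^{\infty} 5 t^{4} e^{- a t^{2}} \, dt = \frac{15 \sqrt{\pi}}{4 a^{\frac{5}{2}}},$$
and the integrand here is exactly the target integrand, so $I = \frac{15 \sqrt{\pi}}{4 a^{\frac{5}{2}}}$.

Setting $a = 5$:
$$I = \frac{3 \sqrt{5} \sqrt{\pi}}{100}.$$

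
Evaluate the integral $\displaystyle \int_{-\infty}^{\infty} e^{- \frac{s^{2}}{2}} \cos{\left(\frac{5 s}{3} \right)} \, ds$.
$\frac{\sqrt{2} \sqrt{\pi}}{e^{\frac{25}{18}}}$

Define $I(b) = \int_{-\infty}^{\infty} e^{- \frac{s^{2}}{2}} \cos{\left(b s \right)} \, ds$.

Differentiating under the integral sign,
$$I'(b) = \int_{-\infty}^{\infty} - s e^{- \frac{s^{2}}{2}} \sin{\left(b s \right)} \, ds.$$

Integrate $\int_{-\infty}^{\infty} s \sin(b s)\, e^{- \frac{s^{2}}{2}}\, ds$ by parts with $u = \sin(b s)$ and $dv = s\, e^{- \frac{s^{2}}{2}}\, ds$, giving $v = - e^{- \frac{s^{2}}{2}}$. The boundary term vanishes and
$$\int_{-\infty}^{\infty} s \sin(b s)\, e^{- \frac{s^{2}}{2}}\, ds = b \int_{-\infty}^{\infty} \cos(b s)\, e^{- \frac{s^{2}}{2}}\, ds,$$
so $I'(b) = - b\, I(b)$.

This is a separable first-order ODE; solving with the initial condition $I(0) = \int_{-\infty}^{\infty} e^{- \frac{s^{2}}{2}}\,ds = \sqrt{2} \sqrt{\pi}$ gives
$$I(b) = \sqrt{2} \sqrt{\pi} e^{- \frac{b^{2}}{2}}.$$

Setting $b = \frac{5}{3}$:
$$I = \frac{\sqrt{2} \sqrt{\pi}}{e^{\frac{25}{18}}}.$$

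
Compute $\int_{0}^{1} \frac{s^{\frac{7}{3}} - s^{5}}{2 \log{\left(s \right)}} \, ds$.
$\log{\left(\frac{\sqrt{5}}{3} \right)}$

Replace the exponent $5$ by a parameter $a$: let $I(a) = \int_{0}^{1} \frac{s^{\frac{7}{3}} - s^{a}}{2 \log{\left(s \right)}} \, ds$.

Since $\dfrac{\partial}{\partial a}\,s^{a} = s^{a} \ln s$, the $\ln s$ in the denominator cancels and
$$\frac{dI}{da} = \int_{0}^{1} - \frac{1}{2} s^{a} \, ds = - \frac{1}{2} \left[\frac{s^{a+1}}{a+1}\right]_0^1 = - \frac{1}{2 a + 2}.$$

Integrating with respect to $a$ gives $I(a) = - \frac{\log{\left(a + 1 \right)}}{2} - \frac{\log{\left(3 \right)}}{2} + \frac{\log{\left(10 \right)}}{2} + C$.

At $a = \frac{7}{3}$ the integrand is identically $0$, so $I(\frac{7}{3}) = 0$. The closed form gives $0$, hence $C = 0$.

Setting $a = 5$:
$$I = \log{\left(\frac{\sqrt{5}}{3} \right)}.$$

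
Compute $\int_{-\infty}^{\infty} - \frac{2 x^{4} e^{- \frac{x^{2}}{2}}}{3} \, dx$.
$- 2 \sqrt{2} \sqrt{\pi}$

Start from the elementary integral
$$J(a) = \int_{-\infty}^{\infty} - \frac{2 e^{- a x^{2}}}{3} \, dx = - \frac{2 \sqrt{\pi}}{3 \sqrt{a}}.$$

Differentiating under the integral sign brings down a factor of $(-x^2)$:
$$\frac{dJ}{da} = \int_{-\infty}^{\infty} \frac{2 x^{2} e^{- a x^{2}}}{3} \, dx = \frac{\sqrt{\pi}}{3 a^{\frac{3}{2}}}.$$

Repeating twice in total — each differentiation brings down another $(-x^2)$ — gives
$$\frac{d^{2}J}{da^{2}} = \int_{-\infty}^{\infty} - \frac{2 x^{4} e^{- a x^{2}}}{3} \, dx = - \frac{\sqrt{\pi}}{2 a^{\frac{5}{2}}},$$
and the integrand here is exactly the target integrand, so $I = - \frac{\sqrt{\pi}}{2 a^{\frac{5}{2}}}$.

Setting $a = \frac{1}{2}$:
$$I = - 2 \sqrt{2} \sqrt{\pi}.$$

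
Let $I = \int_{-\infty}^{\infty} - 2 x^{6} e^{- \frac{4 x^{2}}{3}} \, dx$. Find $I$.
$- \frac{405 \sqrt{3} \sqrt{\pi}}{512}$

Consider the simpler parametrised integral
$$J(a) = \int_{-\infty}^{\infty} - 2 e^{- a x^{2}} \, dx = - \frac{2 \sqrt{\pi}}{\sqrt{a}}.$$

Differentiating under the integral sign brings down a factor of $(-x^2)$:
$$\frac{dJ}{da} = \int_{-\infty}^{\infty} 2 x^{2} e^{- a x^{2}} \, dx = \frac{\sqrt{\pi}}{a^{\frac{3}{2}}}.$$

Repeating $3$ times in total — each differentiation brings down another $(-x^2)$ — gives
$$\frac{d^{3}J}{da^{3}} = \int_{-\infty}^{\infty} 2 x^{6} e^{- a x^{2}} \, dx = \frac{15 \sqrt{\pi}}{4 a^{\frac{7}{2}}},$$
and the integrand here is $(-1)^{3}$ times the target integrand, so $I = (-1)^{3}\,\frac{d^{3}J}{da^{3}} = - \frac{15 \sqrt{\pi}}{4 a^{\frac{7}{2}}}$.

Setting $a = \frac{4}{3}$:
$$I = - \frac{405 \sqrt{3} \sqrt{\pi}}{512}.$$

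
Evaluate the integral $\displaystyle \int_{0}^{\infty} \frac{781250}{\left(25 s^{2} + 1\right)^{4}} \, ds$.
$\frac{390625 \pi}{16}$

Recall the elementary integral
$$J(a) = \int_{0}^{\infty} \frac{2}{a^{2} + s^{2}} \, ds = \frac{\pi}{a}.$$

Differentiating under the integral sign with respect to $a$,
$$\frac{dJ}{da} = \int_{0}^{\infty} - \frac{4 a}{\left(a^{2} + s^{2}\right)^{2}} \, ds = - \frac{\pi}{a^{2}},$$
so $\int_{0}^{\infty} \frac{2}{\left(a^{2} + s^{2}\right)^{2}} \, ds = \frac{\pi}{2 a^{3}}$.

Repeating — each differentiation of $1/(s^2+a^2)^j$ produces $-2ja/(s^2+a^2)^{j+1}$ — and dividing through by $-2ja$ at each step yields, after $3$ differentiations in total,
$$\int_{0}^{\infty} \frac{2}{\left(a^{2} + s^{2}\right)^{4}} \, ds = \frac{5 \pi}{16 a^{7}}.$$

Setting $a = \frac{1}{5}$:
$$I = \frac{390625 \pi}{16}.$$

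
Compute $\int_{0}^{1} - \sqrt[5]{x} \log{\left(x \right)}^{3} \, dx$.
$\frac{625}{216}$

Start from the elementary integral
$$J(a) = \int_{0}^{1} - x^{a} \, dx = - \frac{1}{a + 1}.$$

Differentiating under the integral sign brings down a factor of $\ln x$:
$$\frac{dJ}{da} = \int_{0}^{1} - x^{a} \log{\left(x \right)} \, dx = \frac{1}{\left(a + 1\right)^{2}}.$$

Repeating $3$ times in total — each differentiation brings down another $\ln x$ — gives
$$\frac{d^{3}J}{da^{3}} = \int_{0}^{1} - x^{a} \log{\left(x \right)}^{3} \, dx = \frac{6}{\left(a + 1\right)^{4}},$$
and the integrand here is exactly the target integrand, so $I = \frac{6}{\left(a + 1\right)^{4}}$.

Setting $a = \frac{1}{5}$:
$$I = \frac{625}{216}.$$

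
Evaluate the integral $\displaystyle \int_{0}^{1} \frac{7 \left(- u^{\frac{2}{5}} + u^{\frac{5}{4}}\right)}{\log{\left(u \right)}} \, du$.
$\log{\left(\frac{373669453125}{13492928512} \right)}$

Replace the exponent $\frac{5}{4}$ by a parameter $a$: let $I(a) = \int_{0}^{1} \frac{7 \left(- u^{\frac{2}{5}} + u^{a}\right)}{\log{\left(u \right)}} \, du$.

Since $\dfrac{\partial}{\partial a}\,u^{a} = u^{a} \ln u$, the $\ln u$ in the denominator cancels and
$$\frac{dI}{da} = \int_{0}^{1} 7 u^{a} \, du = 7 \left[\frac{u^{a+1}}{a+1}\right]_0^1 = \frac{7}{a + 1}.$$

Integrating with respect to $a$ gives $I(a) = \log{\left(\frac{78125 \left(a + 1\right)^{7}}{823543} \right)} + C$.

At $a = \frac{2}{5}$ the integrand is identically $0$, so $I(\frac{2}{5}) = 0$. The closed form gives $0$, hence $C = 0$.

Setting $a = \frac{5}{4}$:
$$I = \log{\left(\frac{373669453125}{13492928512} \right)}.$$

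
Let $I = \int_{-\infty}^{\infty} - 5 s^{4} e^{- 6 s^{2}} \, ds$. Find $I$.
$- \frac{5 \sqrt{6} \sqrt{\pi}}{288}$

Consider the simpler parametrised integral
$$J(a) = \int_{-\infty}^{\infty} - 5 e^{- a s^{2}} \, ds = - \frac{5 \sqrt{\pi}}{\sqrt{a}}.$$

Differentiating under the integral sign brings down a factor of $(-s^2)$:
$$\frac{dJ}{da} = \int_{-\infty}^{\infty} 5 s^{2} e^{- a s^{2}} \, ds = \frac{5 \sqrt{\pi}}{2 a^{\frac{3}{2}}}.$$

Repeating twice in total — each differentiation brings down another $(-s^2)$ — gives
$$\frac{d^{2}J}{da^{2}} = \int_{-\infty}^{\infty} - 5 s^{4} e^{- a s^{2}} \, ds = - \frac{15 \sqrt{\pi}}{4 a^{\frac{5}{2}}},$$
and the integrand here is exactly the target integrand, so $I = - \frac{15 \sqrt{\pi}}{4 a^{\frac{5}{2}}}$.

Setting $a = 6$:
$$I = - \frac{5 \sqrt{6} \sqrt{\pi}}{288}.$$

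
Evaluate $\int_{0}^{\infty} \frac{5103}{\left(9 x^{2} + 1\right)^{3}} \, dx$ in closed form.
$\frac{5103 \pi}{16}$

Recall the elementary integral
$$J(a) = \int_{0}^{\infty} \frac{7}{a^{2} + x^{2}} \, dx = \frac{7 \pi}{2 a}.$$

Differentiating under the integral sign with respect to $a$,
$$\frac{dJ}{da} = \int_{0}^{\infty} - \frac{14 a}{\left(a^{2} + x^{2}\right)^{2}} \, dx = - \frac{7 \pi}{2 a^{2}},$$
so $\int_{0}^{\infty} \frac{7}{\left(a^{2} + x^{2}\right)^{2}} \, dx = \frac{7 \pi}{4 a^{3}}$.

Repeating — each differentiation of $1/(x^2+a^2)^j$ produces $-2ja/(x^2+a^2)^{j+1}$ — and dividing through by $-2ja$ at each step yields, after $2$ differentiations in total,
$$\int_{0}^{\infty} \frac{7}{\left(a^{2} + x^{2}\right)^{3}} \, dx = \frac{21 \pi}{16 a^{5}}.$$

Setting $a = \frac{1}{3}$:
$$I = \frac{5103 \pi}{16}.$$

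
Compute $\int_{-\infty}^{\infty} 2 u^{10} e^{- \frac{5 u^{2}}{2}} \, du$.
$\frac{378 \sqrt{10} \sqrt{\pi}}{3125}$

Consider the simpler parametrised integral
$$J(a) = \int_{-\infty}^{\infty} 2 e^{- a u^{2}} \, du = \frac{2 \sqrt{\pi}}{\sqrt{a}}.$$

Differentiating under the integral sign brings down a factor of $(-u^2)$:
$$\frac{dJ}{da} = \int_{-\infty}^{\infty} - 2 u^{2} e^{- a u^{2}} \, du = - \frac{\sqrt{\pi}}{a^{\frac{3}{2}}}.$$

Repeating $5$ times in total — each differentiation brings down another $(-u^2)$ — gives
$$\frac{d^{5}J}{da^{5}} = \int_{-\infty}^{\infty} - 2 u^{10} e^{- a u^{2}} \, du = - \frac{945 \sqrt{\pi}}{16 a^{\frac{11}{2}}},$$
and the integrand here is $(-1)^{5}$ times the target integrand, so $I = (-1)^{5}\,\frac{d^{5}J}{da^{5}} = \frac{945 \sqrt{\pi}}{16 a^{\frac{11}{2}}}$.

Setting $a = \frac{5}{2}$:
$$I = \frac{378 \sqrt{10} \sqrt{\pi}}{3125}.$$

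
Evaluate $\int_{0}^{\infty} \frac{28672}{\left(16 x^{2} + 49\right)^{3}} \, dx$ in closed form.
$\frac{192 \pi}{2401}$

Recall the elementary integral
$$J(a) = \int_{0}^{\infty} \frac{7}{a^{2} + x^{2}} \, dx = \frac{7 \pi}{2 a}.$$

Differentiating under the integral sign with respect to $a$,
$$\frac{dJ}{da} = \int_{0}^{\infty} - \frac{14 a}{\left(a^{2} + x^{2}\right)^{2}} \, dx = - \frac{7 \pi}{2 a^{2}},$$
so $\int_{0}^{\infty} \frac{7}{\left(a^{2} + x^{2}\right)^{2}} \, dx = \frac{7 \pi}{4 a^{3}}$.

Repeating — each differentiation of $1/(x^2+a^2)^j$ produces $-2ja/(x^2+a^2)^{j+1}$ — and dividing through by $-2ja$ at each step yields, after $2$ differentiations in total,
$$\int_{0}^{\infty} \frac{7}{\left(a^{2} + x^{2}\right)^{3}} \, dx = \frac{21 \pi}{16 a^{5}}.$$

Setting $a = \frac{7}{4}$:
$$I = \frac{192 \pi}{2401}.$$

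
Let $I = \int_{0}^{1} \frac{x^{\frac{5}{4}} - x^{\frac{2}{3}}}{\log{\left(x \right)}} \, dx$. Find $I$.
$\log{\left(\frac{27}{20} \right)}$

Introduce a parameter $a$ in the exponent: let $I(a) = \int_{0}^{1} \frac{- x^{\frac{2}{3}} + x^{a}}{\log{\left(x \right)}} \, dx$.

Since $\dfrac{\partial}{\partial a}\,x^{a} = x^{a} \ln x$, the $\ln x$ in the denominator cancels and
$$\frac{dI}{da} = \int_{0}^{1} x^{a} \, dx = \left[\frac{x^{a+1}}{a+1}\right]_0^1 = \frac{1}{a + 1}.$$

Integrating with respect to $a$ gives $I(a) = \log{\left(\frac{3 a}{5} + \frac{3}{5} \right)} + C$.

At $a = \frac{2}{3}$ the integrand is identically $0$, so $I(\frac{2}{3}) = 0$. The closed form gives $0$, hence $C = 0$.

Setting $a = \frac{5}{4}$:
$$I = \log{\left(\frac{27}{20} \right)}.$$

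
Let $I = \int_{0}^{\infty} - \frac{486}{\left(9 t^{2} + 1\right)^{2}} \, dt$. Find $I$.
$- \frac{81 \pi}{2}$

Recall the elementary integral
$$J(a) = \int_{0}^{\infty} - \frac{6}{a^{2} + t^{2}} \, dt = - \frac{3 \pi}{a}.$$

Differentiating under the integral sign with respect to $a$,
$$\frac{dJ}{da} = \int_{0}^{\infty} \frac{12 a}{\left(a^{2} + t^{2}\right)^{2}} \, dt = \frac{3 \pi}{a^{2}},$$
so $\int_{0}^{\infty} - \frac{6}{\left(a^{2} + t^{2}\right)^{2}} \, dt = - \frac{3 \pi}{2 a^{3}}$.

Setting $a = \frac{1}{3}$:
$$I = - \frac{81 \pi}{2}.$$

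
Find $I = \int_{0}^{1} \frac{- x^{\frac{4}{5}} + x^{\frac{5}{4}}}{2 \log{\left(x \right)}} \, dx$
$- \log{\left(2 \right)} + \frac{\log{\left(5 \right)}}{2}$

Replace the exponent $\frac{4}{5}$ by a parameter $a$: let $I(a) = \int_{0}^{1} \frac{x^{\frac{5}{4}} - x^{a}}{2 \log{\left(x \right)}} \, dx$.

Since $\dfrac{\partial}{\partial a}\,x^{a} = x^{a} \ln x$, the $\ln x$ in the denominator cancels and
$$\frac{dI}{da} = \int_{0}^{1} - \frac{1}{2} x^{a} \, dx = - \frac{1}{2} \left[\frac{x^{a+1}}{a+1}\right]_0^1 = - \frac{1}{2 a + 2}.$$

Integrating with respect to $a$ gives $I(a) = - \frac{\log{\left(a + 1 \right)}}{2} - \log{\left(2 \right)} + \log{\left(3 \right)} + C$.

At $a = \frac{5}{4}$ the integrand is identically $0$, so $I(\frac{5}{4}) = 0$. The closed form gives $0$, hence $C = 0$.

Setting $a = \frac{4}{5}$:
$$I = - \log{\left(2 \right)} + \frac{\log{\left(5 \right)}}{2}.$$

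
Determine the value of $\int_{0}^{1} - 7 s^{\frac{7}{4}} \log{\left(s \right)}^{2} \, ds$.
$- \frac{896}{1331}$

Consider the simpler parametrised integral
$$J(a) = \int_{0}^{1} - 7 s^{a} \, ds = - \frac{7}{a + 1}.$$

Differentiating under the integral sign brings down a factor of $\ln s$:
$$\frac{dJ}{da} = \int_{0}^{1} - 7 s^{a} \log{\left(s \right)} \, ds = \frac{7}{\left(a + 1\right)^{2}}.$$

Repeating twice in total — each differentiation brings down another $\ln s$ — gives
$$\frac{d^{2}J}{da^{2}} = \int_{0}^{1} - 7 s^{a} \log{\left(s \right)}^{2} \, ds = - \frac{14}{\left(a + 1\right)^{3}},$$
and the integrand here is exactly the target integrand, so $I = - \frac{14}{\left(a + 1\right)^{3}}$.

Setting $a = \frac{7}{4}$:
$$I = - \frac{896}{1331}.$$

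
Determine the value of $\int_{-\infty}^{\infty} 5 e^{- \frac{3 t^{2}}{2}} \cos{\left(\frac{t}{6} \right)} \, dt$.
$\frac{5 \sqrt{6} \sqrt{\pi}}{3 e^{\frac{1}{216}}}$

Treat the cosine frequency as a parameter and define $I(b) = \int_{-\infty}^{\infty} 5 e^{- \frac{3 t^{2}}{2}} \cos{\left(b t \right)} \, dt$.

Differentiating under the integral sign,
$$I'(b) = \int_{-\infty}^{\infty} - 5 t e^{- \frac{3 t^{2}}{2}} \sin{\left(b t \right)} \, dt.$$

Integrate $\int_{-\infty}^{\infty} t \sin(b t)\, e^{- \frac{3 t^{2}}{2}}\, dt$ by parts with $u = \sin(b t)$ and $dv = t\, e^{- \frac{3 t^{2}}{2}}\, dt$, giving $v = - \frac{e^{- \frac{3 t^{2}}{2}}}{3}$. The boundary term vanishes and
$$\int_{-\infty}^{\infty} t \sin(b t)\, e^{- \frac{3 t^{2}}{2}}\, dt = \frac{b}{3} \int_{-\infty}^{\infty} \cos(b t)\, e^{- \frac{3 t^{2}}{2}}\, dt,$$
so $I'(b) = - \frac{b}{3}\, I(b)$.

This is a separable first-order ODE; solving with the initial condition $I(0) = \int_{-\infty}^{\infty} 5 e^{- \frac{3 t^{2}}{2}}\,dt = \frac{5 \sqrt{6} \sqrt{\pi}}{3}$ gives
$$I(b) = \frac{5 \sqrt{6} \sqrt{\pi} e^{- \frac{b^{2}}{6}}}{3}.$$

Setting $b = \frac{1}{6}$:
$$I = \frac{5 \sqrt{6} \sqrt{\pi}}{3 e^{\frac{1}{216}}}.$$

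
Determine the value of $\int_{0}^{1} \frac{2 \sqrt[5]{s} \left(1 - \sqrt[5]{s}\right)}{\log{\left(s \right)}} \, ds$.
$\log{\left(\frac{36}{49} \right)}$

Introduce a parameter $a$ in the exponent: let $I(a) = \int_{0}^{1} \frac{2 \left(- s^{\frac{2}{5}} + s^{a}\right)}{\log{\left(s \right)}} \, ds$.

Since $\dfrac{\partial}{\partial a}\,s^{a} = s^{a} \ln s$, the $\ln s$ in the denominator cancels and
$$\frac{dI}{da} = \int_{0}^{1} 2 s^{a} \, ds = 2 \left[\frac{s^{a+1}}{a+1}\right]_0^1 = \frac{2}{a + 1}.$$

Integrating with respect to $a$ gives $I(a) = \log{\left(\frac{25 \left(a + 1\right)^{2}}{49} \right)} + C$.

At $a = \frac{2}{5}$ the integrand is identically $0$, so $I(\frac{2}{5}) = 0$. The closed form gives $0$, hence $C = 0$.

Setting $a = \frac{1}{5}$:
$$I = \log{\left(\frac{36}{49} \right)}.$$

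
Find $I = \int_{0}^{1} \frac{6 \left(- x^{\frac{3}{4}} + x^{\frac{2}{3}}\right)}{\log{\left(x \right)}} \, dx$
$\log{\left(\frac{64000000}{85766121} \right)}$

Introduce a parameter $a$ in the exponent: let $I(a) = \int_{0}^{1} \frac{6 \left(- x^{\frac{3}{4}} + x^{a}\right)}{\log{\left(x \right)}} \, dx$.

Since $\dfrac{\partial}{\partial a}\,x^{a} = x^{a} \ln x$, the $\ln x$ in the denominator cancels and
$$\frac{dI}{da} = \int_{0}^{1} 6 x^{a} \, dx = 6 \left[\frac{x^{a+1}}{a+1}\right]_0^1 = \frac{6}{a + 1}.$$

Integrating with respect to $a$ gives $I(a) = \log{\left(\frac{4096 \left(a + 1\right)^{6}}{117649} \right)} + C$.

At $a = \frac{3}{4}$ the integrand is identically $0$, so $I(\frac{3}{4}) = 0$. The closed form gives $0$, hence $C = 0$.

Setting $a = \frac{2}{3}$:
$$I = \log{\left(\frac{64000000}{85766121} \right)}.$$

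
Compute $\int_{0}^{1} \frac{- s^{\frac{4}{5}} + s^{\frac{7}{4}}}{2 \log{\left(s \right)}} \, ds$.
$\log{\left(\frac{\sqrt{55}}{6} \right)}$

Replace the exponent $\frac{7}{4}$ by a parameter $a$: let $I(a) = \int_{0}^{1} \frac{- s^{\frac{4}{5}} + s^{a}}{2 \log{\left(s \right)}} \, ds$.

Since $\dfrac{\partial}{\partial a}\,s^{a} = s^{a} \ln s$, the $\ln s$ in the denominator cancels and
$$\frac{dI}{da} = \int_{0}^{1} \frac{1}{2} s^{a} \, ds = \frac{1}{2} \left[\frac{s^{a+1}}{a+1}\right]_0^1 = \frac{1}{2 \left(a + 1\right)}.$$

Integrating with respect to $a$ gives $I(a) = \frac{\log{\left(a + 1 \right)}}{2} - \log{\left(3 \right)} + \frac{\log{\left(5 \right)}}{2} + C$.

At $a = \frac{4}{5}$ the integrand is identically $0$, so $I(\frac{4}{5}) = 0$. The closed form gives $0$, hence $C = 0$.

Setting $a = \frac{7}{4}$:
$$I = \log{\left(\frac{\sqrt{55}}{6} \right)}.$$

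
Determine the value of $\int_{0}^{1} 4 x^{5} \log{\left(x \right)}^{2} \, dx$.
$\frac{1}{27}$

Consider the simpler parametrised integral
$$J(a) = \int_{0}^{1} 4 x^{a} \, dx = \frac{4}{a + 1}.$$

Differentiating under the integral sign brings down a factor of $\ln x$:
$$\frac{dJ}{da} = \int_{0}^{1} 4 x^{a} \log{\left(x \right)} \, dx = - \frac{4}{\left(a + 1\right)^{2}}.$$

Repeating twice in total — each differentiation brings down another $\ln x$ — gives
$$\frac{d^{2}J}{da^{2}} = \int_{0}^{1} 4 x^{a} \log{\left(x \right)}^{2} \, dx = \frac{8}{\left(a + 1\right)^{3}},$$
and the integrand here is exactly the target integrand, so $I = \frac{8}{\left(a + 1\right)^{3}}$.

Setting $a = 5$:
$$I = \frac{1}{27}.$$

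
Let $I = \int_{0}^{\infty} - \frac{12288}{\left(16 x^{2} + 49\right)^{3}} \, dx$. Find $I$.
$- \frac{576 \pi}{16807}$

Begin with the known result
$$J(a) = \int_{0}^{\infty} - \frac{3}{a^{2} + x^{2}} \, dx = - \frac{3 \pi}{2 a}.$$

Differentiating under the integral sign with respect to $a$,
$$\frac{dJ}{da} = \int_{0}^{\infty} \frac{6 a}{\left(a^{2} + x^{2}\right)^{2}} \, dx = \frac{3 \pi}{2 a^{2}},$$
so $\int_{0}^{\infty} - \frac{3}{\left(a^{2} + x^{2}\right)^{2}} \, dx = - \frac{3 \pi}{4 a^{3}}$.

Repeating — each differentiation of $1/(x^2+a^2)^j$ produces $-2ja/(x^2+a^2)^{j+1}$ — and dividing through by $-2ja$ at each step yields, after $2$ differentiations in total,
$$\int_{0}^{\infty} - \frac{3}{\left(a^{2} + x^{2}\right)^{3}} \, dx = - \frac{9 \pi}{16 a^{5}}.$$

Setting $a = \frac{7}{4}$:
$$I = - \frac{576 \pi}{16807}.$$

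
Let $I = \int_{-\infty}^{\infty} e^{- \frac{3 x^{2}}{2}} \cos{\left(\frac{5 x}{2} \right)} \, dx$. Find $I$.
$\frac{\sqrt{6} \sqrt{\pi}}{3 e^{\frac{25}{24}}}$

Define $I(b) = \int_{-\infty}^{\infty} e^{- \frac{3 x^{2}}{2}} \cos{\left(b x \right)} \, dx$.

Differentiating under the integral sign,
$$I'(b) = \int_{-\infty}^{\infty} - x e^{- \frac{3 x^{2}}{2}} \sin{\left(b x \right)} \, dx.$$

Integrate $\int_{-\infty}^{\infty} x \sin(b x)\, e^{- \frac{3 x^{2}}{2}}\, dx$ by parts with $u = \sin(b x)$ and $dv = x\, e^{- \frac{3 x^{2}}{2}}\, dx$, giving $v = - \frac{e^{- \frac{3 x^{2}}{2}}}{3}$. The boundary term vanishes and
$$\int_{-\infty}^{\infty} x \sin(b x)\, e^{- \frac{3 x^{2}}{2}}\, dx = \frac{b}{3} \int_{-\infty}^{\infty} \cos(b x)\, e^{- \frac{3 x^{2}}{2}}\, dx,$$
so $I'(b) = - \frac{b}{3}\, I(b)$.

This is a separable first-order ODE; solving with the initial condition $I(0) = \int_{-\infty}^{\infty} e^{- \frac{3 x^{2}}{2}}\,dx = \frac{\sqrt{6} \sqrt{\pi}}{3}$ gives
$$I(b) = \frac{\sqrt{6} \sqrt{\pi} e^{- \frac{b^{2}}{6}}}{3}.$$

Setting $b = \frac{5}{2}$:
$$I = \frac{\sqrt{6} \sqrt{\pi}}{3 e^{\frac{25}{24}}}.$$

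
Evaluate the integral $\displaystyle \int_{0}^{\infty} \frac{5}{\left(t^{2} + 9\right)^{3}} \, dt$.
$\frac{5 \pi}{1296}$

Start from the standard arctangent integral
$$J(a) = \int_{0}^{\infty} \frac{5}{a^{2} + t^{2}} \, dt = \frac{5 \pi}{2 a}.$$

Differentiating under the integral sign with respect to $a$,
$$\frac{dJ}{da} = \int_{0}^{\infty} - \frac{10 a}{\left(a^{2} + t^{2}\right)^{2}} \, dt = - \frac{5 \pi}{2 a^{2}},$$
so $\int_{0}^{\infty} \frac{5}{\left(a^{2} + t^{2}\right)^{2}} \, dt = \frac{5 \pi}{4 a^{3}}$.

Repeating — each differentiation of $1/(t^2+a^2)^j$ produces $-2ja/(t^2+a^2)^{j+1}$ — and dividing through by $-2ja$ at each step yields, after $2$ differentiations in total,
$$\int_{0}^{\infty} \frac{5}{\left(a^{2} + t^{2}\right)^{3}} \, dt = \frac{15 \pi}{16 a^{5}}.$$

Setting $a = 3$:
$$I = \frac{5 \pi}{1296}.$$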